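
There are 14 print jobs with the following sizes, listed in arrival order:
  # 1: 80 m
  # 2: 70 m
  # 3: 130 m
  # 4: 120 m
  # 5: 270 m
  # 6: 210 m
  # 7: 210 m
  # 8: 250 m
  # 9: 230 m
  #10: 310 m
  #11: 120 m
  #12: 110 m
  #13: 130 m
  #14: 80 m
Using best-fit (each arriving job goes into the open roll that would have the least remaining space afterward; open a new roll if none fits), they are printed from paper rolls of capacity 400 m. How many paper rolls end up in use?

7

  80 → roll 1 (new)  [load 80/400]
  70 → roll 1  [load 150/400]
  130 → roll 1  [load 280/400]
  120 → roll 1  [load 400/400]
  270 → roll 2 (new)  [load 270/400]
  210 → roll 3 (new)  [load 210/400]
  210 → roll 4 (new)  [load 210/400]
  250 → roll 5 (new)  [load 250/400]
  230 → roll 6 (new)  [load 230/400]
  310 → roll 7 (new)  [load 310/400]
  120 → roll 2  [load 390/400]
  110 → roll 5  [load 360/400]
  130 → roll 6  [load 360/400]
  80 → roll 7  [load 390/400]
7 paper rolls opened.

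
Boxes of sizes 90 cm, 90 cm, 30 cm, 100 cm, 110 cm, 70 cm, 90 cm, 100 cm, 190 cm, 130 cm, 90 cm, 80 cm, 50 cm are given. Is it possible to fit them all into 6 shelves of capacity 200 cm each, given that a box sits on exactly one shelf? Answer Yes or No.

No

Total = 1220 cm; ⌈1220/200⌉ = 7.
At least 7 shelves are required, but only 6 are allowed.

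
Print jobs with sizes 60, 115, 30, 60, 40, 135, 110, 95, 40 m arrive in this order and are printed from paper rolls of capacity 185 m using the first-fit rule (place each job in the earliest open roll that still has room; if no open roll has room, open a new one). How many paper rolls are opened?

  60 → roll 1 (new)  [load 60/185]
  115 → roll 1  [load 175/185]
  30 → roll 2 (new)  [load 30/185]
  60 → roll 2  [load 90/185]
  40 → roll 2  [load 130/185]
  135 → roll 3 (new)  [load 135/185]
  110 → roll 4 (new)  [load 110/185]
  95 → roll 5 (new)  [load 95/185]
  40 → roll 2  [load 170/185]
5 paper rolls opened.

5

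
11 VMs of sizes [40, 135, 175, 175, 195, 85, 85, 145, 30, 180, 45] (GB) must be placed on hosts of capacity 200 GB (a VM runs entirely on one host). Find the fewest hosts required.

Total = 195 + 180 + 175 + 175 + 145 + 135 + 85 + 85 + 45 + 40 + 30 = 1290 GB.
Lower bound: ⌈1290/200⌉ = 7 hosts.
A packing using 7 hosts:
  host 1: 195 = 195
  host 2: 180 = 180
  host 3: 175 = 175
  host 4: 175 = 175
  host 5: 145 + 45 = 190
  host 6: 135 + 40 = 175
  host 7: 85 + 85 + 30 = 200
This matches the lower bound, so 7 is optimal.

7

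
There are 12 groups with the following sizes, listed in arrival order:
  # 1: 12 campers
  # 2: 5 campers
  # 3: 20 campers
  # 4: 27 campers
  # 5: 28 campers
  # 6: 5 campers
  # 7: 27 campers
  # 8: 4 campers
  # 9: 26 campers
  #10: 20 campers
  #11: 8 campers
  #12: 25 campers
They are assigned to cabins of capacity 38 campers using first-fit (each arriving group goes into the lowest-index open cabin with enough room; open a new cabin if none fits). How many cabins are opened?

7

  12 → cabin 1 (new)  [load 12/38]
  5 → cabin 1  [load 17/38]
  20 → cabin 1  [load 37/38]
  27 → cabin 2 (new)  [load 27/38]
  28 → cabin 3 (new)  [load 28/38]
  5 → cabin 2  [load 32/38]
  27 → cabin 4 (new)  [load 27/38]
  4 → cabin 2  [load 36/38]
  26 → cabin 5 (new)  [load 26/38]
  20 → cabin 6 (new)  [load 20/38]
  8 → cabin 3  [load 36/38]
  25 → cabin 7 (new)  [load 25/38]
7 cabins opened.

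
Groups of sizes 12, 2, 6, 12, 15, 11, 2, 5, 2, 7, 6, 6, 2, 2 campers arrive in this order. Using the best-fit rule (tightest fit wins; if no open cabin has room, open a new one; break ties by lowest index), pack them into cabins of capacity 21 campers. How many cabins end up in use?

5

  12 → cabin 1 (new)  [load 12/21]
  2 → cabin 1  [load 14/21]
  6 → cabin 1  [load 20/21]
  12 → cabin 2 (new)  [load 12/21]
  15 → cabin 3 (new)  [load 15/21]
  11 → cabin 4 (new)  [load 11/21]
  2 → cabin 3  [load 17/21]
  5 → cabin 2  [load 17/21]
  2 → cabin 2  [load 19/21]
  7 → cabin 4  [load 18/21]
  6 → cabin 5 (new)  [load 6/21]
  6 → cabin 5  [load 12/21]
  2 → cabin 2  [load 21/21]
  2 → cabin 4  [load 20/21]
5 cabins opened.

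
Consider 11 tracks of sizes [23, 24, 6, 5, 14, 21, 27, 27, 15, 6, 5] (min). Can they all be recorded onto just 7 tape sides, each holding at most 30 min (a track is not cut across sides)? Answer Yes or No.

Yes

A valid assignment using 7 tape sides:
  side 1: 27 = 27
  side 2: 27 = 27
  side 3: 24 + 6 = 30
  side 4: 23 + 6 = 29
  side 5: 21 + 5 = 26
  side 6: 15 + 14 = 29
  side 7: 5 = 5
Every load is within 30 min, so 7 tape sides suffice.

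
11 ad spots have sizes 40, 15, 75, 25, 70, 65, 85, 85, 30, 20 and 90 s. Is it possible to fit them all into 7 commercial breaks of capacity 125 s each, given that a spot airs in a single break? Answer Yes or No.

Yes

A valid assignment using 6 commercial breaks:
  break 1: 90 + 30 = 120
  break 2: 85 + 40 = 125
  break 3: 85 + 25 + 15 = 125
  break 4: 75 + 20 = 95
  break 5: 70 = 70
  break 6: 65 = 65
That uses only 6 ≤ 7, so 7 commercial breaks are enough.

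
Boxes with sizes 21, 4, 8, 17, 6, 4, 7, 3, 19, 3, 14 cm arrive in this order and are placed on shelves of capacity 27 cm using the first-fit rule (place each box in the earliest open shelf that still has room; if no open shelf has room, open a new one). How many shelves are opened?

5

  21 → shelf 1 (new)  [load 21/27]
  4 → shelf 1  [load 25/27]
  8 → shelf 2 (new)  [load 8/27]
  17 → shelf 2  [load 25/27]
  6 → shelf 3 (new)  [load 6/27]
  4 → shelf 3  [load 10/27]
  7 → shelf 3  [load 17/27]
  3 → shelf 3  [load 20/27]
  19 → shelf 4 (new)  [load 19/27]
  3 → shelf 3  [load 23/27]
  14 → shelf 5 (new)  [load 14/27]
5 shelves opened.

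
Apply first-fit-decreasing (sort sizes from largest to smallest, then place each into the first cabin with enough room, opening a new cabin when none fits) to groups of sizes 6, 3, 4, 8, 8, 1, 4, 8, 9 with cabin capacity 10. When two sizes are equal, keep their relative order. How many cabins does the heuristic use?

Sorted descending: 9, 8, 8, 8, 6, 4, 4, 3, 1.
  9 → cabin 1 (new)  [load 9/10]
  8 → cabin 2 (new)  [load 8/10]
  8 → cabin 3 (new)  [load 8/10]
  8 → cabin 4 (new)  [load 8/10]
  6 → cabin 5 (new)  [load 6/10]
  4 → cabin 5  [load 10/10]
  4 → cabin 6 (new)  [load 4/10]
  3 → cabin 6  [load 7/10]
  1 → cabin 1  [load 10/10]
6 cabins opened.

6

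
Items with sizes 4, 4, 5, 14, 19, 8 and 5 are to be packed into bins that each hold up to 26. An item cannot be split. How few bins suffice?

Total = 19 + 14 + 8 + 5 + 5 + 4 + 4 = 59.
Lower bound: ⌈59/26⌉ = 3 bins.
A packing using 3 bins:
  bin 1: 19 + 5 = 24
  bin 2: 14 + 8 + 4 = 26
  bin 3: 5 + 4 = 9
This matches the lower bound, so 3 is optimal.

3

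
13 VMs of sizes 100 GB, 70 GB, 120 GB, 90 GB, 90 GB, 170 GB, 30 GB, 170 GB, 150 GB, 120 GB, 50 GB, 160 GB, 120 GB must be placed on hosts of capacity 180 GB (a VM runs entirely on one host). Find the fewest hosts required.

Total = 170 + 170 + 160 + 150 + 120 + 120 + 120 + 100 + 90 + 90 + 70 + 50 + 30 = 1440 GB.
Lower bound: ⌈1440/180⌉ = 8 hosts.
A packing using 9 hosts:
  host 1: 170 = 170
  host 2: 170 = 170
  host 3: 160 = 160
  host 4: 150 + 30 = 180
  host 5: 120 + 50 = 170
  host 6: 120 = 120
  host 7: 120 = 120
  host 8: 100 + 70 = 170
  host 9: 90 + 90 = 180
No arrangement into 8 hosts stays within capacity, so 9 is optimal.

9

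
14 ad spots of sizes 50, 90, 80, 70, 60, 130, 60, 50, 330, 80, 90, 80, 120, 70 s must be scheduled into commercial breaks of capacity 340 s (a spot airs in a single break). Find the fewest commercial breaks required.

5

Total = 330 + 130 + 120 + 90 + 90 + 80 + 80 + 80 + 70 + 70 + 60 + 60 + 50 + 50 = 1360 s.
Lower bound: ⌈1360/340⌉ = 4 commercial breaks.
A packing using 5 commercial breaks:
  break 1: 330 = 330
  break 2: 130 + 120 + 90 = 340
  break 3: 90 + 80 + 80 + 80 = 330
  break 4: 70 + 70 + 60 + 60 + 50 = 310
  break 5: 50 = 50
No arrangement into 4 commercial breaks stays within capacity, so 5 is optimal.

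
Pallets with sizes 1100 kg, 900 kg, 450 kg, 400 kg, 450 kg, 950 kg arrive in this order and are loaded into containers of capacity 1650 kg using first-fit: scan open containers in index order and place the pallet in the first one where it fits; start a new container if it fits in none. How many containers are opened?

3

  1100 → container 1 (new)  [load 1100/1650]
  900 → container 2 (new)  [load 900/1650]
  450 → container 1  [load 1550/1650]
  400 → container 2  [load 1300/1650]
  450 → container 3 (new)  [load 450/1650]
  950 → container 3  [load 1400/1650]
3 containers opened.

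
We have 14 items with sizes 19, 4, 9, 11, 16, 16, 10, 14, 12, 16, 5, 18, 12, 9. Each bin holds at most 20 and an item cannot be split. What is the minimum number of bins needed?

10

Total = 19 + 18 + 16 + 16 + 16 + 14 + 12 + 12 + 11 + 10 + 9 + 9 + 5 + 4 = 171.
Lower bound: ⌈171/20⌉ = 9 bins.
A packing using 10 bins:
  bin 1: 19 = 19
  bin 2: 18 = 18
  bin 3: 16 + 4 = 20
  bin 4: 16 = 16
  bin 5: 16 = 16
  bin 6: 14 + 5 = 19
  bin 7: 12 = 12
  bin 8: 12 = 12
  bin 9: 11 + 9 = 20
  bin 10: 10 + 9 = 19
No arrangement into 9 bins stays within capacity, so 10 is optimal.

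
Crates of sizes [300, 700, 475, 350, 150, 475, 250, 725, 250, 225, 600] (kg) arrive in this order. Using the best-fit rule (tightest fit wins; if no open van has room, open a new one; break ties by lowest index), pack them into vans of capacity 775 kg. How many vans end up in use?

  300 → van 1 (new)  [load 300/775]
  700 → van 2 (new)  [load 700/775]
  475 → van 1  [load 775/775]
  350 → van 3 (new)  [load 350/775]
  150 → van 3  [load 500/775]
  475 → van 4 (new)  [load 475/775]
  250 → van 3  [load 750/775]
  725 → van 5 (new)  [load 725/775]
  250 → van 4  [load 725/775]
  225 → van 6 (new)  [load 225/775]
  600 → van 7 (new)  [load 600/775]
7 vans opened.

7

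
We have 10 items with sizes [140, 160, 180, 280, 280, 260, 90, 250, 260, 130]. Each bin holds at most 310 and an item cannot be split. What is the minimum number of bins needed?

Total = 280 + 280 + 260 + 260 + 250 + 180 + 160 + 140 + 130 + 90 = 2030.
Lower bound: ⌈2030/310⌉ = 7 bins.
A packing using 8 bins:
  bin 1: 280 = 280
  bin 2: 280 = 280
  bin 3: 260 = 260
  bin 4: 260 = 260
  bin 5: 250 = 250
  bin 6: 180 + 130 = 310
  bin 7: 160 + 140 = 300
  bin 8: 90 = 90
No arrangement into 7 bins stays within capacity, so 8 is optimal.

8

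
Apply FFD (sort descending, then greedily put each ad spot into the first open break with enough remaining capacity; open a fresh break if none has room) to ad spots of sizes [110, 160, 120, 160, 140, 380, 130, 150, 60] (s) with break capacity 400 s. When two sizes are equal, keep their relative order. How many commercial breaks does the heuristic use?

4

Sorted descending: 380, 160, 160, 150, 140, 130, 120, 110, 60.
  380 → break 1 (new)  [load 380/400]
  160 → break 2 (new)  [load 160/400]
  160 → break 2  [load 320/400]
  150 → break 3 (new)  [load 150/400]
  140 → break 3  [load 290/400]
  130 → break 4 (new)  [load 130/400]
  120 → break 4  [load 250/400]
  110 → break 3  [load 400/400]
  60 → break 2  [load 380/400]
4 commercial breaks opened.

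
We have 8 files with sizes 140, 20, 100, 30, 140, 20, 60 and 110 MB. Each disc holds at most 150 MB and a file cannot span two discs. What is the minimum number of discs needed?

5

Total = 140 + 140 + 110 + 100 + 60 + 30 + 20 + 20 = 620 MB.
Lower bound: ⌈620/150⌉ = 5 discs.
A packing using 5 discs:
  disc 1: 140 = 140
  disc 2: 140 = 140
  disc 3: 110 + 30 = 140
  disc 4: 100 + 20 + 20 = 140
  disc 5: 60 = 60
This matches the lower bound, so 5 is optimal.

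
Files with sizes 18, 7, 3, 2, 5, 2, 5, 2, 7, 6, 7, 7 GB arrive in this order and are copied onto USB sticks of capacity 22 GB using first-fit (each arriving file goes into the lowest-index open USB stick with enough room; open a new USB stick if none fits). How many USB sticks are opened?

4

  18 → USB stick 1 (new)  [load 18/22]
  7 → USB stick 2 (new)  [load 7/22]
  3 → USB stick 1  [load 21/22]
  2 → USB stick 2  [load 9/22]
  5 → USB stick 2  [load 14/22]
  2 → USB stick 2  [load 16/22]
  5 → USB stick 2  [load 21/22]
  2 → USB stick 3 (new)  [load 2/22]
  7 → USB stick 3  [load 9/22]
  6 → USB stick 3  [load 15/22]
  7 → USB stick 3  [load 22/22]
  7 → USB stick 4 (new)  [load 7/22]
4 USB sticks opened.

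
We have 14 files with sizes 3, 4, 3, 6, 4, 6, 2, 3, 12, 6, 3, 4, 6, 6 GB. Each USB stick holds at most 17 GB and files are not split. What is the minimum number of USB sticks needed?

Total = 12 + 6 + 6 + 6 + 6 + 6 + 4 + 4 + 4 + 3 + 3 + 3 + 3 + 2 = 68 GB.
Lower bound: ⌈68/17⌉ = 4 USB sticks.
A packing using 5 USB sticks:
  USB stick 1: 12 + 4 = 16
  USB stick 2: 6 + 6 + 4 = 16
  USB stick 3: 6 + 6 + 4 = 16
  USB stick 4: 6 + 3 + 3 + 3 + 2 = 17
  USB stick 5: 3 = 3
No arrangement into 4 USB sticks stays within capacity, so 5 is optimal.

5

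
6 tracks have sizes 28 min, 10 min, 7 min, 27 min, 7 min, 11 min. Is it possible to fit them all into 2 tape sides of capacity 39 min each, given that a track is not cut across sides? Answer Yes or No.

Total = 90 min; ⌈90/39⌉ = 3.
At least 3 tape sides are required, but only 2 are allowed.

No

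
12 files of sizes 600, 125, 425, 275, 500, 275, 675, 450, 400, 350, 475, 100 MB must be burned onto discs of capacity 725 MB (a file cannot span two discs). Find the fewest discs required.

Total = 675 + 600 + 500 + 475 + 450 + 425 + 400 + 350 + 275 + 275 + 125 + 100 = 4650 MB.
Lower bound: ⌈4650/725⌉ = 7 discs.
A packing using 8 discs:
  disc 1: 675 = 675
  disc 2: 600 + 125 = 725
  disc 3: 500 + 100 = 600
  disc 4: 475 = 475
  disc 5: 450 + 275 = 725
  disc 6: 425 + 275 = 700
  disc 7: 400 = 400
  disc 8: 350 = 350
No arrangement into 7 discs stays within capacity, so 8 is optimal.

8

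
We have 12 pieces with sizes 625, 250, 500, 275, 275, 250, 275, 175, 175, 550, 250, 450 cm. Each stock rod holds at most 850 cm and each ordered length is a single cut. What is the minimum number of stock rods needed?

6

Total = 625 + 550 + 500 + 450 + 275 + 275 + 275 + 250 + 250 + 250 + 175 + 175 = 4050 cm.
Lower bound: ⌈4050/850⌉ = 5 stock rods.
A packing using 6 stock rods:
  stock rod 1: 625 + 175 = 800
  stock rod 2: 550 + 275 = 825
  stock rod 3: 500 + 275 = 775
  stock rod 4: 450 + 275 = 725
  stock rod 5: 250 + 250 + 250 = 750
  stock rod 6: 175 = 175
No arrangement into 5 stock rods stays within capacity, so 6 is optimal.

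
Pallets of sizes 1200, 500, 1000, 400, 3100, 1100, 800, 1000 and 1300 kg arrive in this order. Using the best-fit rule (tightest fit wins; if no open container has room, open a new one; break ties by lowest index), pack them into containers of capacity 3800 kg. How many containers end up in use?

4

  1200 → container 1 (new)  [load 1200/3800]
  500 → container 1  [load 1700/3800]
  1000 → container 1  [load 2700/3800]
  400 → container 1  [load 3100/3800]
  3100 → container 2 (new)  [load 3100/3800]
  1100 → container 3 (new)  [load 1100/3800]
  800 → container 3  [load 1900/3800]
  1000 → container 3  [load 2900/3800]
  1300 → container 4 (new)  [load 1300/3800]
4 containers opened.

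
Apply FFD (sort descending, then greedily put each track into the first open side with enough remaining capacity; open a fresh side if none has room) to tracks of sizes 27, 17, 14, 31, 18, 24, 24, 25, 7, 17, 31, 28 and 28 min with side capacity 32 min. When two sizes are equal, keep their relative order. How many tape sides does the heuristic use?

Sorted descending: 31, 31, 28, 28, 27, 25, 24, 24, 18, 17, 17, 14, 7.
  31 → side 1 (new)  [load 31/32]
  31 → side 2 (new)  [load 31/32]
  28 → side 3 (new)  [load 28/32]
  28 → side 4 (new)  [load 28/32]
  27 → side 5 (new)  [load 27/32]
  25 → side 6 (new)  [load 25/32]
  24 → side 7 (new)  [load 24/32]
  24 → side 8 (new)  [load 24/32]
  18 → side 9 (new)  [load 18/32]
  17 → side 10 (new)  [load 17/32]
  17 → side 11 (new)  [load 17/32]
  14 → side 9  [load 32/32]
  7 → side 6  [load 32/32]
11 tape sides opened.

11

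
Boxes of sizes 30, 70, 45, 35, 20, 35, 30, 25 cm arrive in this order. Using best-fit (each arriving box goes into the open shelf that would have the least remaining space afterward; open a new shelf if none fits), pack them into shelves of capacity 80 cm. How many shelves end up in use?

4

  30 → shelf 1 (new)  [load 30/80]
  70 → shelf 2 (new)  [load 70/80]
  45 → shelf 1  [load 75/80]
  35 → shelf 3 (new)  [load 35/80]
  20 → shelf 3  [load 55/80]
  35 → shelf 4 (new)  [load 35/80]
  30 → shelf 4  [load 65/80]
  25 → shelf 3  [load 80/80]
4 shelves opened.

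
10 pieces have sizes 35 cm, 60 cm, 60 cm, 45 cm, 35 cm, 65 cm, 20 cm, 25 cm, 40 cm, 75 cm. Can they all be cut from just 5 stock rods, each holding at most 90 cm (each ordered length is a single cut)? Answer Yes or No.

Total = 460 cm; ⌈460/90⌉ = 6.
At least 6 stock rods are required, but only 5 are allowed.

No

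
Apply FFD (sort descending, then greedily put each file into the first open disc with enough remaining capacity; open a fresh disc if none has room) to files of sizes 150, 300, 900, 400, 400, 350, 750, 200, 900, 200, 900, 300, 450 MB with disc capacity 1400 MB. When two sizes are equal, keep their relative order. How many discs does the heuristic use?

Sorted descending: 900, 900, 900, 750, 450, 400, 400, 350, 300, 300, 200, 200, 150.
  900 → disc 1 (new)  [load 900/1400]
  900 → disc 2 (new)  [load 900/1400]
  900 → disc 3 (new)  [load 900/1400]
  750 → disc 4 (new)  [load 750/1400]
  450 → disc 1  [load 1350/1400]
  400 → disc 2  [load 1300/1400]
  400 → disc 3  [load 1300/1400]
  350 → disc 4  [load 1100/1400]
  300 → disc 4  [load 1400/1400]
  300 → disc 5 (new)  [load 300/1400]
  200 → disc 5  [load 500/1400]
  200 → disc 5  [load 700/1400]
  150 → disc 5  [load 850/1400]
5 discs opened.

5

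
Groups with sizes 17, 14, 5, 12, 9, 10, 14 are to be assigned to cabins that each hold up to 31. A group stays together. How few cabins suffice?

Total = 17 + 14 + 14 + 12 + 10 + 9 + 5 = 81.
Lower bound: ⌈81/31⌉ = 3 cabins.
A packing using 3 cabins:
  cabin 1: 17 + 14 = 31
  cabin 2: 14 + 12 + 5 = 31
  cabin 3: 10 + 9 = 19
This matches the lower bound, so 3 is optimal.

3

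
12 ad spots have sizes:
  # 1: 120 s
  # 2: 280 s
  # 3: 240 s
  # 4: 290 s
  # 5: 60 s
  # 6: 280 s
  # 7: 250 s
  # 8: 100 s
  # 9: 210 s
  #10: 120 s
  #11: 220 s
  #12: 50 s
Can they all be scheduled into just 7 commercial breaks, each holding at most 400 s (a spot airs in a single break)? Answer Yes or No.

Yes

A valid assignment using 7 commercial breaks:
  break 1: 290 + 100 = 390
  break 2: 280 + 120 = 400
  break 3: 280 + 120 = 400
  break 4: 250 + 60 + 50 = 360
  break 5: 240 = 240
  break 6: 220 = 220
  break 7: 210 = 210
Every load is within 400 s, so 7 commercial breaks suffice.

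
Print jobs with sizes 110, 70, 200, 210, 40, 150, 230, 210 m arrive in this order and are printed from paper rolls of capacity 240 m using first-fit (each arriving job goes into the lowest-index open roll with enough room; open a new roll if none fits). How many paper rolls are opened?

  110 → roll 1 (new)  [load 110/240]
  70 → roll 1  [load 180/240]
  200 → roll 2 (new)  [load 200/240]
  210 → roll 3 (new)  [load 210/240]
  40 → roll 1  [load 220/240]
  150 → roll 4 (new)  [load 150/240]
  230 → roll 5 (new)  [load 230/240]
  210 → roll 6 (new)  [load 210/240]
6 paper rolls opened.

6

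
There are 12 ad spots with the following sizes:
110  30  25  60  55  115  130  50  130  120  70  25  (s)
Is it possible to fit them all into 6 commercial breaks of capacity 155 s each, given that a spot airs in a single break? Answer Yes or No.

Total = 920 s; ⌈920/155⌉ = 6.
The bound of 6 does not rule out 6, but exhaustive search shows no assignment into 6 commercial breaks of capacity 155 s exists — the minimum is 7.

No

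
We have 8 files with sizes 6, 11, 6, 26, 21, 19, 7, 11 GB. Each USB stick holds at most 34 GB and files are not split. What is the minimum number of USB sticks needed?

4

Total = 26 + 21 + 19 + 11 + 11 + 7 + 6 + 6 = 107 GB.
Lower bound: ⌈107/34⌉ = 4 USB sticks.
A packing using 4 USB sticks:
  USB stick 1: 26 + 7 = 33
  USB stick 2: 21 + 11 = 32
  USB stick 3: 19 + 11 = 30
  USB stick 4: 6 + 6 = 12
This matches the lower bound, so 4 is optimal.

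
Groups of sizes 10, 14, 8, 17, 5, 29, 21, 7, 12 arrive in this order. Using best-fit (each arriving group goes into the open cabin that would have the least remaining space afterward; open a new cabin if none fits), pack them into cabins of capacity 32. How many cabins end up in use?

  10 → cabin 1 (new)  [load 10/32]
  14 → cabin 1  [load 24/32]
  8 → cabin 1  [load 32/32]
  17 → cabin 2 (new)  [load 17/32]
  5 → cabin 2  [load 22/32]
  29 → cabin 3 (new)  [load 29/32]
  21 → cabin 4 (new)  [load 21/32]
  7 → cabin 2  [load 29/32]
  12 → cabin 5 (new)  [load 12/32]
5 cabins opened.

5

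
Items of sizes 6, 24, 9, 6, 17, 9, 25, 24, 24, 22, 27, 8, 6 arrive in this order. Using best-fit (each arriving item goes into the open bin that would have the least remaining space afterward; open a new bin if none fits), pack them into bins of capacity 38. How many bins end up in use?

7

  6 → bin 1 (new)  [load 6/38]
  24 → bin 1  [load 30/38]
  9 → bin 2 (new)  [load 9/38]
  6 → bin 1  [load 36/38]
  17 → bin 2  [load 26/38]
  9 → bin 2  [load 35/38]
  25 → bin 3 (new)  [load 25/38]
  24 → bin 4 (new)  [load 24/38]
  24 → bin 5 (new)  [load 24/38]
  22 → bin 6 (new)  [load 22/38]
  27 → bin 7 (new)  [load 27/38]
  8 → bin 7  [load 35/38]
  6 → bin 3  [load 31/38]
7 bins opened.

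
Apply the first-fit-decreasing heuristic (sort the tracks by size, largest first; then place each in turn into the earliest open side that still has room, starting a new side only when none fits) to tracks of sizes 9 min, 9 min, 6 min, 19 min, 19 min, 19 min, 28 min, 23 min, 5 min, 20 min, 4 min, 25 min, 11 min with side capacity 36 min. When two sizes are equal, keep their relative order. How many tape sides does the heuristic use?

Sorted descending: 28, 25, 23, 20, 19, 19, 19, 11, 9, 9, 6, 5, 4.
  28 → side 1 (new)  [load 28/36]
  25 → side 2 (new)  [load 25/36]
  23 → side 3 (new)  [load 23/36]
  20 → side 4 (new)  [load 20/36]
  19 → side 5 (new)  [load 19/36]
  19 → side 6 (new)  [load 19/36]
  19 → side 7 (new)  [load 19/36]
  11 → side 2  [load 36/36]
  9 → side 3  [load 32/36]
  9 → side 4  [load 29/36]
  6 → side 1  [load 34/36]
  5 → side 4  [load 34/36]
  4 → side 3  [load 36/36]
7 tape sides opened.

7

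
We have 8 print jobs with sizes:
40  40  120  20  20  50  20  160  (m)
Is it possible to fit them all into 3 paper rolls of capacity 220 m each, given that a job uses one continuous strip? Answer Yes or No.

Yes

A valid assignment using 3 paper rolls:
  roll 1: 160 + 50 = 210
  roll 2: 120 + 40 + 40 + 20 = 220
  roll 3: 20 + 20 = 40
Every load is within 220 m, so 3 paper rolls suffice.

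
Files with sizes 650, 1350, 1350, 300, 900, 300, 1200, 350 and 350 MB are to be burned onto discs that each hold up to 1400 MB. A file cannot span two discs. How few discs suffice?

6

Total = 1350 + 1350 + 1200 + 900 + 650 + 350 + 350 + 300 + 300 = 6750 MB.
Lower bound: ⌈6750/1400⌉ = 5 discs.
A packing using 6 discs:
  disc 1: 1350 = 1350
  disc 2: 1350 = 1350
  disc 3: 1200 = 1200
  disc 4: 900 + 350 = 1250
  disc 5: 650 + 350 + 300 = 1300
  disc 6: 300 = 300
No arrangement into 5 discs stays within capacity, so 6 is optimal.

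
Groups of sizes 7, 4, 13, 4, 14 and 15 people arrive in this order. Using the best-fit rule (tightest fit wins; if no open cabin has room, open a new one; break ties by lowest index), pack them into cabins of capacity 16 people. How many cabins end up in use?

4

  7 → cabin 1 (new)  [load 7/16]
  4 → cabin 1  [load 11/16]
  13 → cabin 2 (new)  [load 13/16]
  4 → cabin 1  [load 15/16]
  14 → cabin 3 (new)  [load 14/16]
  15 → cabin 4 (new)  [load 15/16]
4 cabins opened.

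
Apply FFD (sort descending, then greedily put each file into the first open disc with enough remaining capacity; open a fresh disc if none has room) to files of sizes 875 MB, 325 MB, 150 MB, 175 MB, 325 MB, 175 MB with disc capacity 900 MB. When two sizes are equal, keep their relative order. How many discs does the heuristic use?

3

Sorted descending: 875, 325, 325, 175, 175, 150.
  875 → disc 1 (new)  [load 875/900]
  325 → disc 2 (new)  [load 325/900]
  325 → disc 2  [load 650/900]
  175 → disc 2  [load 825/900]
  175 → disc 3 (new)  [load 175/900]
  150 → disc 3  [load 325/900]
3 discs opened.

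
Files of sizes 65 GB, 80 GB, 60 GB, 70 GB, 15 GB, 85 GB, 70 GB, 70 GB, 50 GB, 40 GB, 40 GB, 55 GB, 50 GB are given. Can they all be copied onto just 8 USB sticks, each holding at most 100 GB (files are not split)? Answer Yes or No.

Total = 750 GB; ⌈750/100⌉ = 8.
The bound of 8 does not rule out 8, but exhaustive search shows no assignment into 8 USB sticks of capacity 100 GB exists — the minimum is 9.

No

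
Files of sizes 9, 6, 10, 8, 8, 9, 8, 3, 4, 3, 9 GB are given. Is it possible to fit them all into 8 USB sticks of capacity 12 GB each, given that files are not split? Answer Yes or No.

A valid assignment using 8 USB sticks:
  USB stick 1: 10 = 10
  USB stick 2: 9 + 3 = 12
  USB stick 3: 9 + 3 = 12
  USB stick 4: 9 = 9
  USB stick 5: 8 + 4 = 12
  USB stick 6: 8 = 8
  USB stick 7: 8 = 8
  USB stick 8: 6 = 6
Every load is within 12 GB, so 8 USB sticks suffice.

Yes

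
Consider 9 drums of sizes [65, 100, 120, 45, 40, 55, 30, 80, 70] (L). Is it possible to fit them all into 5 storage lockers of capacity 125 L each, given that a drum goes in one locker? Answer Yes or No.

Total = 605 L; ⌈605/125⌉ = 5.
The bound of 5 does not rule out 5, but exhaustive search shows no assignment into 5 storage lockers of capacity 125 L exists — the minimum is 6.

No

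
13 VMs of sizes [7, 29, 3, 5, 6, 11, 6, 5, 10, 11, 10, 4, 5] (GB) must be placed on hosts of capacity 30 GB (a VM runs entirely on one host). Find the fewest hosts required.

Total = 29 + 11 + 11 + 10 + 10 + 7 + 6 + 6 + 5 + 5 + 5 + 4 + 3 = 112 GB.
Lower bound: ⌈112/30⌉ = 4 hosts.
A packing using 4 hosts:
  host 1: 29 = 29
  host 2: 11 + 11 + 7 = 29
  host 3: 10 + 10 + 6 + 4 = 30
  host 4: 6 + 5 + 5 + 5 + 3 = 24
This matches the lower bound, so 4 is optimal.

4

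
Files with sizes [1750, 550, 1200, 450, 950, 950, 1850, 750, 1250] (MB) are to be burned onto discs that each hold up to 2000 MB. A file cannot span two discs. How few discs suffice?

Total = 1850 + 1750 + 1250 + 1200 + 950 + 950 + 750 + 550 + 450 = 9700 MB.
Lower bound: ⌈9700/2000⌉ = 5 discs.
A packing using 6 discs:
  disc 1: 1850 = 1850
  disc 2: 1750 = 1750
  disc 3: 1250 + 750 = 2000
  disc 4: 1200 + 550 = 1750
  disc 5: 950 + 950 = 1900
  disc 6: 450 = 450
No arrangement into 5 discs stays within capacity, so 6 is optimal.

6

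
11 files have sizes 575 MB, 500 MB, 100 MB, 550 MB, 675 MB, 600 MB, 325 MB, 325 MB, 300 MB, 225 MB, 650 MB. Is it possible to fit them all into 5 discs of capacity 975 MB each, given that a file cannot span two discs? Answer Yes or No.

Total = 4825 MB; ⌈4825/975⌉ = 5.
6 files each exceed half the capacity and cannot share a disc, forcing at least 6 discs.
At least 6 discs are required, but only 5 are allowed.

No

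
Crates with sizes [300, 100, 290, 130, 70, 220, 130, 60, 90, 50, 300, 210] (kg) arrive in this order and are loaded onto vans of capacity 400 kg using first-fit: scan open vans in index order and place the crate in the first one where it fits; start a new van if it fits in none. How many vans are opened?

  300 → van 1 (new)  [load 300/400]
  100 → van 1  [load 400/400]
  290 → van 2 (new)  [load 290/400]
  130 → van 3 (new)  [load 130/400]
  70 → van 2  [load 360/400]
  220 → van 3  [load 350/400]
  130 → van 4 (new)  [load 130/400]
  60 → van 4  [load 190/400]
  90 → van 4  [load 280/400]
  50 → van 3  [load 400/400]
  300 → van 5 (new)  [load 300/400]
  210 → van 6 (new)  [load 210/400]
6 vans opened.

6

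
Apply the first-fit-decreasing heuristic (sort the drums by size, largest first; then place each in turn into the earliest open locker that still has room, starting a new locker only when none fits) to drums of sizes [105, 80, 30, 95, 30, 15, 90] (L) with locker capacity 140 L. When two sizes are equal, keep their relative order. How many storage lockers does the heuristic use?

4

Sorted descending: 105, 95, 90, 80, 30, 30, 15.
  105 → locker 1 (new)  [load 105/140]
  95 → locker 2 (new)  [load 95/140]
  90 → locker 3 (new)  [load 90/140]
  80 → locker 4 (new)  [load 80/140]
  30 → locker 1  [load 135/140]
  30 → locker 2  [load 125/140]
  15 → locker 2  [load 140/140]
4 storage lockers opened.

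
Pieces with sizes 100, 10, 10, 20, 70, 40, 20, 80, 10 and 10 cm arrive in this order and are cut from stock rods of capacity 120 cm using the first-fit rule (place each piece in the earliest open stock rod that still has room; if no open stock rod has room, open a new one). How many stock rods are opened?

  100 → stock rod 1 (new)  [load 100/120]
  10 → stock rod 1  [load 110/120]
  10 → stock rod 1  [load 120/120]
  20 → stock rod 2 (new)  [load 20/120]
  70 → stock rod 2  [load 90/120]
  40 → stock rod 3 (new)  [load 40/120]
  20 → stock rod 2  [load 110/120]
  80 → stock rod 3  [load 120/120]
  10 → stock rod 2  [load 120/120]
  10 → stock rod 4 (new)  [load 10/120]
4 stock rods opened.

4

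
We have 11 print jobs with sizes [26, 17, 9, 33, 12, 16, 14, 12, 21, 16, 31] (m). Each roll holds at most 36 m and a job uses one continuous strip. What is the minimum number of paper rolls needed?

Total = 33 + 31 + 26 + 21 + 17 + 16 + 16 + 14 + 12 + 12 + 9 = 207 m.
Lower bound: ⌈207/36⌉ = 6 paper rolls.
A packing using 7 paper rolls:
  roll 1: 33 = 33
  roll 2: 31 = 31
  roll 3: 26 + 9 = 35
  roll 4: 21 + 14 = 35
  roll 5: 17 + 16 = 33
  roll 6: 16 + 12 = 28
  roll 7: 12 = 12
No arrangement into 6 paper rolls stays within capacity, so 7 is optimal.

7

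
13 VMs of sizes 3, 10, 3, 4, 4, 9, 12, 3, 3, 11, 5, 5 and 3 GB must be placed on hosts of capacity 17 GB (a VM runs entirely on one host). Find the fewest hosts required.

Total = 12 + 11 + 10 + 9 + 5 + 5 + 4 + 4 + 3 + 3 + 3 + 3 + 3 = 75 GB.
Lower bound: ⌈75/17⌉ = 5 hosts.
A packing using 5 hosts:
  host 1: 12 + 5 = 17
  host 2: 11 + 5 = 16
  host 3: 10 + 4 + 3 = 17
  host 4: 9 + 4 + 3 = 16
  host 5: 3 + 3 + 3 = 9
This matches the lower bound, so 5 is optimal.

5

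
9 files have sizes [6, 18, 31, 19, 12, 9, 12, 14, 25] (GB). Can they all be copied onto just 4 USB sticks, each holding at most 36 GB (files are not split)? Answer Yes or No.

Total = 146 GB; ⌈146/36⌉ = 5.
At least 5 USB sticks are required, but only 4 are allowed.

No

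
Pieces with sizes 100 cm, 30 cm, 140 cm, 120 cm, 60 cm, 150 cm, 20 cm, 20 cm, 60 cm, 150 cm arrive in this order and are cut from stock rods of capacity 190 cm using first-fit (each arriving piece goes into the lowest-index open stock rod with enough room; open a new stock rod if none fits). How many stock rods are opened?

5

  100 → stock rod 1 (new)  [load 100/190]
  30 → stock rod 1  [load 130/190]
  140 → stock rod 2 (new)  [load 140/190]
  120 → stock rod 3 (new)  [load 120/190]
  60 → stock rod 1  [load 190/190]
  150 → stock rod 4 (new)  [load 150/190]
  20 → stock rod 2  [load 160/190]
  20 → stock rod 2  [load 180/190]
  60 → stock rod 3  [load 180/190]
  150 → stock rod 5 (new)  [load 150/190]
5 stock rods opened.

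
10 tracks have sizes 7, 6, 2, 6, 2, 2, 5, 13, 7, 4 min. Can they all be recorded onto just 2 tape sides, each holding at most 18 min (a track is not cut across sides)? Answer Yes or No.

Total = 54 min; ⌈54/18⌉ = 3.
At least 3 tape sides are required, but only 2 are allowed.

No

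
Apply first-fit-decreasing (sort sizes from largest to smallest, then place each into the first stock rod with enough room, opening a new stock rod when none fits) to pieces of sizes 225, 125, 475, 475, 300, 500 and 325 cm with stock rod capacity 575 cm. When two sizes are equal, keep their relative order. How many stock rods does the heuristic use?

5

Sorted descending: 500, 475, 475, 325, 300, 225, 125.
  500 → stock rod 1 (new)  [load 500/575]
  475 → stock rod 2 (new)  [load 475/575]
  475 → stock rod 3 (new)  [load 475/575]
  325 → stock rod 4 (new)  [load 325/575]
  300 → stock rod 5 (new)  [load 300/575]
  225 → stock rod 4  [load 550/575]
  125 → stock rod 5  [load 425/575]
5 stock rods opened.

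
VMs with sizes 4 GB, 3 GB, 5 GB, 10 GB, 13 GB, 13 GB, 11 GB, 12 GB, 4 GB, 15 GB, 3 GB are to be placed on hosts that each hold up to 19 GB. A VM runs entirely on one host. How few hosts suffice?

Total = 15 + 13 + 13 + 12 + 11 + 10 + 5 + 4 + 4 + 3 + 3 = 93 GB.
Lower bound: ⌈93/19⌉ = 5 hosts.
Also, 6 VMs each exceed 19/2 GB, and no two of those can share a host, so at least 6 hosts are needed.
A packing using 6 hosts:
  host 1: 15 + 4 = 19
  host 2: 13 + 5 = 18
  host 3: 13 + 4 = 17
  host 4: 12 + 3 + 3 = 18
  host 5: 11 = 11
  host 6: 10 = 10
This matches the lower bound, so 6 is optimal.

6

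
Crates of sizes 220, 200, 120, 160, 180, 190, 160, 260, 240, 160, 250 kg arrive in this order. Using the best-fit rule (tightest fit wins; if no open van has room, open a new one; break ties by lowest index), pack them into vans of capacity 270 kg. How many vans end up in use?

  220 → van 1 (new)  [load 220/270]
  200 → van 2 (new)  [load 200/270]
  120 → van 3 (new)  [load 120/270]
  160 → van 4 (new)  [load 160/270]
  180 → van 5 (new)  [load 180/270]
  190 → van 6 (new)  [load 190/270]
  160 → van 7 (new)  [load 160/270]
  260 → van 8 (new)  [load 260/270]
  240 → van 9 (new)  [load 240/270]
  160 → van 10 (new)  [load 160/270]
  250 → van 11 (new)  [load 250/270]
11 vans opened.

11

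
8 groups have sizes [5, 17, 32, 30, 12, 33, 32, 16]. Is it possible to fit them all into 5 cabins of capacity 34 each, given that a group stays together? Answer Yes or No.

No

Total = 177; ⌈177/34⌉ = 6.
At least 6 cabins are required, but only 5 are allowed.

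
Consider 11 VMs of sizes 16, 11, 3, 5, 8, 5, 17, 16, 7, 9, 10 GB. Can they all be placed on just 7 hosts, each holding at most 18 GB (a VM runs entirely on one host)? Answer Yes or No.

Yes

A valid assignment using 7 hosts:
  host 1: 17 = 17
  host 2: 16 = 16
  host 3: 16 = 16
  host 4: 11 + 7 = 18
  host 5: 10 + 8 = 18
  host 6: 9 + 5 + 3 = 17
  host 7: 5 = 5
Every load is within 18 GB, so 7 hosts suffice.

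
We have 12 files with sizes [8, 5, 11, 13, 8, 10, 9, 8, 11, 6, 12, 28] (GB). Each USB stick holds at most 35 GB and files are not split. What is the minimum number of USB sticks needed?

4

Total = 28 + 13 + 12 + 11 + 11 + 10 + 9 + 8 + 8 + 8 + 6 + 5 = 129 GB.
Lower bound: ⌈129/35⌉ = 4 USB sticks.
A packing using 4 USB sticks:
  USB stick 1: 28 + 6 = 34
  USB stick 2: 13 + 12 + 10 = 35
  USB stick 3: 11 + 11 + 9 = 31
  USB stick 4: 8 + 8 + 8 + 5 = 29
This matches the lower bound, so 4 is optimal.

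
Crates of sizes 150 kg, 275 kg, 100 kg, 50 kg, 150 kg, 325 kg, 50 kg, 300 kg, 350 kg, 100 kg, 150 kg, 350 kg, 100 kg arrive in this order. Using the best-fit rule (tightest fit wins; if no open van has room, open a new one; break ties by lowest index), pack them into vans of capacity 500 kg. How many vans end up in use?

6

  150 → van 1 (new)  [load 150/500]
  275 → van 1  [load 425/500]
  100 → van 2 (new)  [load 100/500]
  50 → van 1  [load 475/500]
  150 → van 2  [load 250/500]
  325 → van 3 (new)  [load 325/500]
  50 → van 3  [load 375/500]
  300 → van 4 (new)  [load 300/500]
  350 → van 5 (new)  [load 350/500]
  100 → van 3  [load 475/500]
  150 → van 5  [load 500/500]
  350 → van 6 (new)  [load 350/500]
  100 → van 6  [load 450/500]
6 vans opened.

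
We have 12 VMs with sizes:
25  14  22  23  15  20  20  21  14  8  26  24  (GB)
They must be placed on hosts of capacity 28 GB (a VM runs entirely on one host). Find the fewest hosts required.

10

Total = 26 + 25 + 24 + 23 + 22 + 21 + 20 + 20 + 15 + 14 + 14 + 8 = 232 GB.
Lower bound: ⌈232/28⌉ = 9 hosts.
A packing using 10 hosts:
  host 1: 26 = 26
  host 2: 25 = 25
  host 3: 24 = 24
  host 4: 23 = 23
  host 5: 22 = 22
  host 6: 21 = 21
  host 7: 20 + 8 = 28
  host 8: 20 = 20
  host 9: 15 = 15
  host 10: 14 + 14 = 28
No arrangement into 9 hosts stays within capacity, so 10 is optimal.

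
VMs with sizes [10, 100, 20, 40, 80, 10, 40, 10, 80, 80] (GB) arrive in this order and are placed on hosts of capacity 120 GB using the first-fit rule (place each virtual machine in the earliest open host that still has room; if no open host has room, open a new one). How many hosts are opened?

5

  10 → host 1 (new)  [load 10/120]
  100 → host 1  [load 110/120]
  20 → host 2 (new)  [load 20/120]
  40 → host 2  [load 60/120]
  80 → host 3 (new)  [load 80/120]
  10 → host 1  [load 120/120]
  40 → host 2  [load 100/120]
  10 → host 2  [load 110/120]
  80 → host 4 (new)  [load 80/120]
  80 → host 5 (new)  [load 80/120]
5 hosts opened.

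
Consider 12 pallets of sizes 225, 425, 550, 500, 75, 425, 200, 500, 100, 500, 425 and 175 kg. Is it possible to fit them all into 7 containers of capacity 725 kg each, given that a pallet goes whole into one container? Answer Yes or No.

A valid assignment using 7 containers:
  container 1: 550 + 175 = 725
  container 2: 500 + 225 = 725
  container 3: 500 + 200 = 700
  container 4: 500 + 100 + 75 = 675
  container 5: 425 = 425
  container 6: 425 = 425
  container 7: 425 = 425
Every load is within 725 kg, so 7 containers suffice.

Yes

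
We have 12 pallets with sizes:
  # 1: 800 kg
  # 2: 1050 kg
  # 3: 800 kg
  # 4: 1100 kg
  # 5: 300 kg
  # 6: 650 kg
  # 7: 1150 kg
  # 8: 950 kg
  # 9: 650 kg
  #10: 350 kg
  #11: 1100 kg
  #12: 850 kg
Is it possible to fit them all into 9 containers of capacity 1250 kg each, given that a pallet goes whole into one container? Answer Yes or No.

Total = 9750 kg; ⌈9750/1250⌉ = 8.
10 pallets each exceed half the capacity and cannot share a container, forcing at least 10 containers.
At least 10 containers are required, but only 9 are allowed.

No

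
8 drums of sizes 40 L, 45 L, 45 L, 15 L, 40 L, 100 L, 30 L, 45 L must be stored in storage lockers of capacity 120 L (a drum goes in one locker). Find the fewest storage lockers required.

Total = 100 + 45 + 45 + 45 + 40 + 40 + 30 + 15 = 360 L.
Lower bound: ⌈360/120⌉ = 3 storage lockers.
A packing using 4 storage lockers:
  locker 1: 100 + 15 = 115
  locker 2: 45 + 45 + 30 = 120
  locker 3: 45 + 40 = 85
  locker 4: 40 = 40
No arrangement into 3 storage lockers stays within capacity, so 4 is optimal.

4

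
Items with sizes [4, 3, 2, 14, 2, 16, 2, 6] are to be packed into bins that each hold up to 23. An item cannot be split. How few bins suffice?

3

Total = 16 + 14 + 6 + 4 + 3 + 2 + 2 + 2 = 49.
Lower bound: ⌈49/23⌉ = 3 bins.
A packing using 3 bins:
  bin 1: 16 + 6 = 22
  bin 2: 14 + 4 + 3 + 2 = 23
  bin 3: 2 + 2 = 4
This matches the lower bound, so 3 is optimal.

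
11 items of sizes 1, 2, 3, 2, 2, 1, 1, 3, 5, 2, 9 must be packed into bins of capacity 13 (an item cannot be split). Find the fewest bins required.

3

Total = 9 + 5 + 3 + 3 + 2 + 2 + 2 + 2 + 1 + 1 + 1 = 31.
Lower bound: ⌈31/13⌉ = 3 bins.
A packing using 3 bins:
  bin 1: 9 + 3 + 1 = 13
  bin 2: 5 + 3 + 2 + 2 + 1 = 13
  bin 3: 2 + 2 + 1 = 5
This matches the lower bound, so 3 is optimal.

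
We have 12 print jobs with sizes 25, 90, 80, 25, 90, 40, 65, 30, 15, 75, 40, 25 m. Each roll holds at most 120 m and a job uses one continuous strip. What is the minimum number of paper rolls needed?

6

Total = 90 + 90 + 80 + 75 + 65 + 40 + 40 + 30 + 25 + 25 + 25 + 15 = 600 m.
Lower bound: ⌈600/120⌉ = 5 paper rolls.
A packing using 6 paper rolls:
  roll 1: 90 + 30 = 120
  roll 2: 90 + 25 = 115
  roll 3: 80 + 40 = 120
  roll 4: 75 + 40 = 115
  roll 5: 65 + 25 + 25 = 115
  roll 6: 15 = 15
No arrangement into 5 paper rolls stays within capacity, so 6 is optimal.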